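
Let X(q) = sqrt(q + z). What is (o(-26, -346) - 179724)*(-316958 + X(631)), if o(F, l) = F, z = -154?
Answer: 56973200500 - 539250*sqrt(53) ≈ 5.6969e+10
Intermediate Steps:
X(q) = sqrt(-154 + q) (X(q) = sqrt(q - 154) = sqrt(-154 + q))
(o(-26, -346) - 179724)*(-316958 + X(631)) = (-26 - 179724)*(-316958 + sqrt(-154 + 631)) = -179750*(-316958 + sqrt(477)) = -179750*(-316958 + 3*sqrt(53)) = 56973200500 - 539250*sqrt(53)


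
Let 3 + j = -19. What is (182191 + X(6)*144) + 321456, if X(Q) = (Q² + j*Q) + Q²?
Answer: 495007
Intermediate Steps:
j = -22 (j = -3 - 19 = -22)
X(Q) = -22*Q + 2*Q² (X(Q) = (Q² - 22*Q) + Q² = -22*Q + 2*Q²)
(182191 + X(6)*144) + 321456 = (182191 + (2*6*(-11 + 6))*144) + 321456 = (182191 + (2*6*(-5))*144) + 321456 = (182191 - 60*144) + 321456 = (182191 - 8640) + 321456 = 173551 + 321456 = 495007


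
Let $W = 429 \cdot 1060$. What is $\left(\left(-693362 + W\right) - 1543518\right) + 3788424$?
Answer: $2006284$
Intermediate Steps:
$W = 454740$
$\left(\left(-693362 + W\right) - 1543518\right) + 3788424 = \left(\left(-693362 + 454740\right) - 1543518\right) + 3788424 = \left(-238622 - 1543518\right) + 3788424 = -1782140 + 3788424 = 2006284$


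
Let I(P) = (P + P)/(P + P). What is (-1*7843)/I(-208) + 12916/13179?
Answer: -103349981/13179 ≈ -7842.0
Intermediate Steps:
I(P) = 1 (I(P) = (2*P)/((2*P)) = (2*P)*(1/(2*P)) = 1)
(-1*7843)/I(-208) + 12916/13179 = -1*7843/1 + 12916/13179 = -7843*1 + 12916*(1/13179) = -7843 + 12916/13179 = -103349981/13179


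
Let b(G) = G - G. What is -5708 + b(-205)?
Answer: -5708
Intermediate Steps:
b(G) = 0
-5708 + b(-205) = -5708 + 0 = -5708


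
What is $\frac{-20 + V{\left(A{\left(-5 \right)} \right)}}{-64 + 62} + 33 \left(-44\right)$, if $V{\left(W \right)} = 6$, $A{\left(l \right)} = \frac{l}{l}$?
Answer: $-1445$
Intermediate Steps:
$A{\left(l \right)} = 1$
$\frac{-20 + V{\left(A{\left(-5 \right)} \right)}}{-64 + 62} + 33 \left(-44\right) = \frac{-20 + 6}{-64 + 62} + 33 \left(-44\right) = - \frac{14}{-2} - 1452 = \left(-14\right) \left(- \frac{1}{2}\right) - 1452 = 7 - 1452 = -1445$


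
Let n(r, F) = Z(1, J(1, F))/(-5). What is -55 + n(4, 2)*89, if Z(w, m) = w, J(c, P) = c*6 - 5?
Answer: -364/5 ≈ -72.800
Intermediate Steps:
J(c, P) = -5 + 6*c (J(c, P) = 6*c - 5 = -5 + 6*c)
n(r, F) = -⅕ (n(r, F) = 1/(-5) = 1*(-⅕) = -⅕)
-55 + n(4, 2)*89 = -55 - ⅕*89 = -55 - 89/5 = -364/5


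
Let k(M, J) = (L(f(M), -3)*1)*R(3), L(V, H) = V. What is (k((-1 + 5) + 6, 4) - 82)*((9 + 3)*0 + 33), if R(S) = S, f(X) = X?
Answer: -1716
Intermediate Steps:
k(M, J) = 3*M (k(M, J) = (M*1)*3 = M*3 = 3*M)
(k((-1 + 5) + 6, 4) - 82)*((9 + 3)*0 + 33) = (3*((-1 + 5) + 6) - 82)*((9 + 3)*0 + 33) = (3*(4 + 6) - 82)*(12*0 + 33) = (3*10 - 82)*(0 + 33) = (30 - 82)*33 = -52*33 = -1716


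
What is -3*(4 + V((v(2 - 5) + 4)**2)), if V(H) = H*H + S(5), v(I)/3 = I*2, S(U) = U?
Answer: -115275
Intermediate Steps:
v(I) = 6*I (v(I) = 3*(I*2) = 3*(2*I) = 6*I)
V(H) = 5 + H**2 (V(H) = H*H + 5 = H**2 + 5 = 5 + H**2)
-3*(4 + V((v(2 - 5) + 4)**2)) = -3*(4 + (5 + ((6*(2 - 5) + 4)**2)**2)) = -3*(4 + (5 + ((6*(-3) + 4)**2)**2)) = -3*(4 + (5 + ((-18 + 4)**2)**2)) = -3*(4 + (5 + ((-14)**2)**2)) = -3*(4 + (5 + 196**2)) = -3*(4 + (5 + 38416)) = -3*(4 + 38421) = -3*38425 = -115275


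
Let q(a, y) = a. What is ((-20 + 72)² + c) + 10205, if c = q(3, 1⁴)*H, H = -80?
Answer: 12669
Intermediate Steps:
c = -240 (c = 3*(-80) = -240)
((-20 + 72)² + c) + 10205 = ((-20 + 72)² - 240) + 10205 = (52² - 240) + 10205 = (2704 - 240) + 10205 = 2464 + 10205 = 12669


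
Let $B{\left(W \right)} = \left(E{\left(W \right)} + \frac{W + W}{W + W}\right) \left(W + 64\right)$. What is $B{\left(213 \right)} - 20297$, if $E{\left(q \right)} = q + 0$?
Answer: $38981$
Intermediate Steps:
$E{\left(q \right)} = q$
$B{\left(W \right)} = \left(1 + W\right) \left(64 + W\right)$ ($B{\left(W \right)} = \left(W + \frac{W + W}{W + W}\right) \left(W + 64\right) = \left(W + \frac{2 W}{2 W}\right) \left(64 + W\right) = \left(W + 2 W \frac{1}{2 W}\right) \left(64 + W\right) = \left(W + 1\right) \left(64 + W\right) = \left(1 + W\right) \left(64 + W\right)$)
$B{\left(213 \right)} - 20297 = \left(64 + 213^{2} + 65 \cdot 213\right) - 20297 = \left(64 + 45369 + 13845\right) - 20297 = 59278 - 20297 = 38981$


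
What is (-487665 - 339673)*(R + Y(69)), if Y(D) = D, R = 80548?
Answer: -66697507546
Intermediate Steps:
(-487665 - 339673)*(R + Y(69)) = (-487665 - 339673)*(80548 + 69) = -827338*80617 = -66697507546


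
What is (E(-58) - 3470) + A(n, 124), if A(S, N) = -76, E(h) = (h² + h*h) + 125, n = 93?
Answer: 3307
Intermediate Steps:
E(h) = 125 + 2*h² (E(h) = (h² + h²) + 125 = 2*h² + 125 = 125 + 2*h²)
(E(-58) - 3470) + A(n, 124) = ((125 + 2*(-58)²) - 3470) - 76 = ((125 + 2*3364) - 3470) - 76 = ((125 + 6728) - 3470) - 76 = (6853 - 3470) - 76 = 3383 - 76 = 3307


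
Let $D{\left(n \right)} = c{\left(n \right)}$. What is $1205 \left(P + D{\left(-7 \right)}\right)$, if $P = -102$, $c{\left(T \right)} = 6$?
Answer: $-115680$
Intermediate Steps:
$D{\left(n \right)} = 6$
$1205 \left(P + D{\left(-7 \right)}\right) = 1205 \left(-102 + 6\right) = 1205 \left(-96\right) = -115680$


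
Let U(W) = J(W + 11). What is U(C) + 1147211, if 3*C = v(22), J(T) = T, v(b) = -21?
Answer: 1147215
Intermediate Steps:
C = -7 (C = (1/3)*(-21) = -7)
U(W) = 11 + W (U(W) = W + 11 = 11 + W)
U(C) + 1147211 = (11 - 7) + 1147211 = 4 + 1147211 = 1147215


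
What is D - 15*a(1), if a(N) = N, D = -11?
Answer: -26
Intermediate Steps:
D - 15*a(1) = -11 - 15*1 = -11 - 15 = -26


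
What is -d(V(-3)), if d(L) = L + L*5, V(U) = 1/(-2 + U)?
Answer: 6/5 ≈ 1.2000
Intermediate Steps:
d(L) = 6*L (d(L) = L + 5*L = 6*L)
-d(V(-3)) = -6/(-2 - 3) = -6/(-5) = -6*(-1)/5 = -1*(-6/5) = 6/5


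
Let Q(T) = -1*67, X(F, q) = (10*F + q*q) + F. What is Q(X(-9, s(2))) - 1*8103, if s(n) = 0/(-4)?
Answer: -8170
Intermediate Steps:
s(n) = 0 (s(n) = 0*(-1/4) = 0)
X(F, q) = q**2 + 11*F (X(F, q) = (10*F + q**2) + F = (q**2 + 10*F) + F = q**2 + 11*F)
Q(T) = -67
Q(X(-9, s(2))) - 1*8103 = -67 - 1*8103 = -67 - 8103 = -8170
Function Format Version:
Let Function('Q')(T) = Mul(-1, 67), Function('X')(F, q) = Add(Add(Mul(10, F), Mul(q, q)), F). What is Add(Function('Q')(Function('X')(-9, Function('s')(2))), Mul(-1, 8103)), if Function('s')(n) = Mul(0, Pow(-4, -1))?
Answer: -8170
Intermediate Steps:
Function('s')(n) = 0 (Function('s')(n) = Mul(0, Rational(-1, 4)) = 0)
Function('X')(F, q) = Add(Pow(q, 2), Mul(11, F)) (Function('X')(F, q) = Add(Add(Mul(10, F), Pow(q, 2)), F) = Add(Add(Pow(q, 2), Mul(10, F)), F) = Add(Pow(q, 2), Mul(11, F)))
Function('Q')(T) = -67
Add(Function('Q')(Function('X')(-9, Function('s')(2))), Mul(-1, 8103)) = Add(-67, Mul(-1, 8103)) = Add(-67, -8103) = -8170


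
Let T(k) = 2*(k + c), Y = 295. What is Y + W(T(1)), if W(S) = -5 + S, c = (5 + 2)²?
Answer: 390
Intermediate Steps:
c = 49 (c = 7² = 49)
T(k) = 98 + 2*k (T(k) = 2*(k + 49) = 2*(49 + k) = 98 + 2*k)
Y + W(T(1)) = 295 + (-5 + (98 + 2*1)) = 295 + (-5 + (98 + 2)) = 295 + (-5 + 100) = 295 + 95 = 390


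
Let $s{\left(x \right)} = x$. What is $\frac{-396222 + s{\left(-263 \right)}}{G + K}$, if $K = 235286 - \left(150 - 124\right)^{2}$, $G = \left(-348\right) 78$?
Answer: $- \frac{396485}{207466} \approx -1.9111$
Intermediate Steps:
$G = -27144$
$K = 234610$ ($K = 235286 - 26^{2} = 235286 - 676 = 234610$)
$\frac{-396222 + s{\left(-263 \right)}}{G + K} = \frac{-396222 - 263}{-27144 + 234610} = - \frac{396485}{207466}$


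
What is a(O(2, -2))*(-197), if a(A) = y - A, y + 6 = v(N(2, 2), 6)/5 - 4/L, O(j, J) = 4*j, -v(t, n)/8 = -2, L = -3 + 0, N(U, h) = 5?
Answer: 27974/15 ≈ 1864.9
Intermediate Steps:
L = -3
v(t, n) = 16 (v(t, n) = -8*(-2) = 16)
y = -22/15 (y = -6 + (16/5 - 4/(-3)) = -6 + (16*(⅕) - 4*(-⅓)) = -6 + (16/5 + 4/3) = -6 + 68/15 = -22/15 ≈ -1.4667)
a(A) = -22/15 - A
a(O(2, -2))*(-197) = (-22/15 - 4*2)*(-197) = (-22/15 - 1*8)*(-197) = (-22/15 - 8)*(-197) = -142/15*(-197) = 27974/15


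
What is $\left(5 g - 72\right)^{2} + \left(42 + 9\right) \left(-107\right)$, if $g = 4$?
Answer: $-2753$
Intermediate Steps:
$\left(5 g - 72\right)^{2} + \left(42 + 9\right) \left(-107\right) = \left(5 \cdot 4 - 72\right)^{2} + \left(42 + 9\right) \left(-107\right) = \left(20 - 72\right)^{2} + 51 \left(-107\right) = \left(20 - 72\right)^{2} - 5457 = \left(-52\right)^{2} - 5457 = 2704 - 5457 = -2753$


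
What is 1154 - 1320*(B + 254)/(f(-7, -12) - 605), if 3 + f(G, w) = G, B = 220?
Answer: 89026/41 ≈ 2171.4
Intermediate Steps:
f(G, w) = -3 + G
1154 - 1320*(B + 254)/(f(-7, -12) - 605) = 1154 - 1320*(220 + 254)/((-3 - 7) - 605) = 1154 - 625680/(-10 - 605) = 1154 - 625680/(-615) = 1154 - 625680*(-1)/615 = 1154 - 1320*(-158/205) = 1154 + 41712/41 = 89026/41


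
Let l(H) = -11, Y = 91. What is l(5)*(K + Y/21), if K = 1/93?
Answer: -4444/93 ≈ -47.785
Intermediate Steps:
K = 1/93 ≈ 0.010753
l(5)*(K + Y/21) = -11*(1/93 + 91/21) = -11*(1/93 + 91*(1/21)) = -11*(1/93 + 13/3) = -11*404/93 = -4444/93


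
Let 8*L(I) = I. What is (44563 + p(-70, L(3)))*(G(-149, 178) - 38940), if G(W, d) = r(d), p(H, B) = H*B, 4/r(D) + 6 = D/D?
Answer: -8671483372/5 ≈ -1.7343e+9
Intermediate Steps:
L(I) = I/8
r(D) = -⅘ (r(D) = 4/(-6 + D/D) = 4/(-6 + 1) = 4/(-5) = 4*(-⅕) = -⅘)
p(H, B) = B*H
G(W, d) = -⅘
(44563 + p(-70, L(3)))*(G(-149, 178) - 38940) = (44563 + ((⅛)*3)*(-70))*(-⅘ - 38940) = (44563 + (3/8)*(-70))*(-194704/5) = (44563 - 105/4)*(-194704/5) = (178147/4)*(-194704/5) = -8671483372/5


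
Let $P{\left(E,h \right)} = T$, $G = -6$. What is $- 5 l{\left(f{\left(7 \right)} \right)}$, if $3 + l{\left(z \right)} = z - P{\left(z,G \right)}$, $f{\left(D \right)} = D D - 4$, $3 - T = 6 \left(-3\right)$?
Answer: $-105$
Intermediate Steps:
$T = 21$ ($T = 3 - 6 \left(-3\right) = 3 - -18 = 3 + 18 = 21$)
$P{\left(E,h \right)} = 21$
$f{\left(D \right)} = -4 + D^{2}$ ($f{\left(D \right)} = D^{2} - 4 = -4 + D^{2}$)
$l{\left(z \right)} = -24 + z$ ($l{\left(z \right)} = -3 + \left(z - 21\right) = -3 + \left(-21 + z\right) = -24 + z$)
$- 5 l{\left(f{\left(7 \right)} \right)} = - 5 \left(-24 - \left(4 - 7^{2}\right)\right) = - 5 \left(-24 + \left(-4 + 49\right)\right) = - 5 \left(-24 + 45\right) = \left(-5\right) 21 = -105$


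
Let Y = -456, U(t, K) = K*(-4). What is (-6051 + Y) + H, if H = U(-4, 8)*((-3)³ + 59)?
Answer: -7531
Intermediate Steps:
U(t, K) = -4*K
H = -1024 (H = (-4*8)*((-3)³ + 59) = -32*(-27 + 59) = -32*32 = -1024)
(-6051 + Y) + H = (-6051 - 456) - 1024 = -6507 - 1024 = -7531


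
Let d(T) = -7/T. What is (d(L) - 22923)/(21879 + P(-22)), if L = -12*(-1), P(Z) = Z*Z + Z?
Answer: -275083/268092 ≈ -1.0261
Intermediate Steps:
P(Z) = Z + Z² (P(Z) = Z² + Z = Z + Z²)
L = 12
(d(L) - 22923)/(21879 + P(-22)) = (-7/12 - 22923)/(21879 - 22*(1 - 22)) = (-7*1/12 - 22923)/(21879 - 22*(-21)) = (-7/12 - 22923)/(21879 + 462) = -275083/12/22341 = -275083/12*1/22341 = -275083/268092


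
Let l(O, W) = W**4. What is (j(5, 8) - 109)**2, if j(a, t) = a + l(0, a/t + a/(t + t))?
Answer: 45766835084161/4294967296 ≈ 10656.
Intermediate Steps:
j(a, t) = a + 81*a**4/(16*t**4) (j(a, t) = a + (a/t + a/(t + t))**4 = a + (a/t + a/((2*t)))**4 = a + (a/t + a*(1/(2*t)))**4 = a + (a/t + a/(2*t))**4 = a + (3*a/(2*t))**4 = a + 81*a**4/(16*t**4))
(j(5, 8) - 109)**2 = ((5 + (81/16)*5**4/8**4) - 109)**2 = ((5 + (81/16)*625*(1/4096)) - 109)**2 = ((5 + 50625/65536) - 109)**2 = (378305/65536 - 109)**2 = (-6765119/65536)**2 = 45766835084161/4294967296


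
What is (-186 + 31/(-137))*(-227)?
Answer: 5791451/137 ≈ 42273.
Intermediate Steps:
(-186 + 31/(-137))*(-227) = (-186 + 31*(-1/137))*(-227) = (-186 - 31/137)*(-227) = -25513/137*(-227) = 5791451/137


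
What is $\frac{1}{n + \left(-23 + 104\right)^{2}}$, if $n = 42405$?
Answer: $\frac{1}{48966} \approx 2.0422 \cdot 10^{-5}$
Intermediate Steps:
$\frac{1}{n + \left(-23 + 104\right)^{2}} = \frac{1}{42405 + \left(-23 + 104\right)^{2}} = \frac{1}{42405 + 81^{2}} = \frac{1}{42405 + 6561} = \frac{1}{48966}$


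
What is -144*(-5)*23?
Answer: 16560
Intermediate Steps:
-144*(-5)*23 = -72*(-10)*23 = 720*23 = 16560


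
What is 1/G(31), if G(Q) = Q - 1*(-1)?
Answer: 1/32 ≈ 0.031250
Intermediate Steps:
G(Q) = 1 + Q (G(Q) = Q + 1 = 1 + Q)
1/G(31) = 1/(1 + 31) = 1/32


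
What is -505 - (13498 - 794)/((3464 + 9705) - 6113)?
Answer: -223499/441 ≈ -506.80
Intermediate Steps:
-505 - (13498 - 794)/((3464 + 9705) - 6113) = -505 - 12704/(13169 - 6113) = -505 - 12704/7056 = -505 - 1*794/441 = -505 - 794/441 = -223499/441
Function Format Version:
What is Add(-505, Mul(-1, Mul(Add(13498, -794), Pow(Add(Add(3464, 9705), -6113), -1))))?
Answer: Rational(-223499, 441) ≈ -506.80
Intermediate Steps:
Add(-505, Mul(-1, Mul(Add(13498, -794), Pow(Add(Add(3464, 9705), -6113), -1)))) = Add(-505, Mul(-1, Mul(12704, Pow(Add(13169, -6113), -1)))) = Add(-505, Mul(-1, Mul(12704, Pow(7056, -1)))) = Add(-505, Mul(-1, Mul(12704, Rational(1, 7056)))) = Add(-505, Mul(-1, Rational(794, 441))) = Add(-505, Rational(-794, 441)) = Rational(-223499, 441)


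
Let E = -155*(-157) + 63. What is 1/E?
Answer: 1/24398 ≈ 4.0987e-5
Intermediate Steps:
E = 24398 (E = 24335 + 63 = 24398)
1/E = 1/24398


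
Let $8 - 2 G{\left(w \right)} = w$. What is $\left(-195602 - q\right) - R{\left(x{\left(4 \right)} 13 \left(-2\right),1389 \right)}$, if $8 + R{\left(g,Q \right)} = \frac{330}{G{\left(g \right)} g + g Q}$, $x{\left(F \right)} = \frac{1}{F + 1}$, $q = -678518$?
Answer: $\frac{14602657287}{30238} \approx 4.8292 \cdot 10^{5}$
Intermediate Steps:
$G{\left(w \right)} = 4 - \frac{w}{2}$
$x{\left(F \right)} = \frac{1}{1 + F}$
$R{\left(g,Q \right)} = -8 + \frac{330}{Q g + g \left(4 - \frac{g}{2}\right)}$ ($R{\left(g,Q \right)} = -8 + \frac{330}{\left(4 - \frac{g}{2}\right) g + g Q} = -8 + \frac{330}{g \left(4 - \frac{g}{2}\right) + Q g} = -8 + \frac{330}{Q g + g \left(4 - \frac{g}{2}\right)}$)
$\left(-195602 - q\right) - R{\left(x{\left(4 \right)} 13 \left(-2\right),1389 \right)} = \left(-195602 - -678518\right) - \frac{4 \left(165 - 5556 \frac{1}{1 + 4} \cdot 13 \left(-2\right) + 2 \frac{1}{1 + 4} \cdot 13 \left(-2\right) \left(-8 + \frac{1}{1 + 4} \cdot 13 \left(-2\right)\right)\right)}{\frac{1}{1 + 4} \cdot 13 \left(-2\right) \left(8 - \frac{1}{1 + 4} \cdot 13 \left(-2\right) + 2 \cdot 1389\right)} = \left(-195602 + 678518\right) - \frac{4 \left(165 - 5556 \cdot \frac{1}{5} \cdot 13 \left(-2\right) + 2 \cdot \frac{1}{5} \cdot 13 \left(-2\right) \left(-8 + \frac{1}{5} \cdot 13 \left(-2\right)\right)\right)}{\frac{1}{5} \cdot 13 \left(-2\right) \left(8 - \frac{1}{5} \cdot 13 \left(-2\right) + 2778\right)} = 482916 - \frac{4 \left(165 - 5556 \cdot \frac{1}{5} \cdot 13 \left(-2\right) + 2 \cdot \frac{1}{5} \cdot 13 \left(-2\right) \left(-8 + \frac{1}{5} \cdot 13 \left(-2\right)\right)\right)}{\frac{1}{5} \cdot 13 \left(-2\right) \left(8 - \frac{1}{5} \cdot 13 \left(-2\right) + 2778\right)} = 482916 - \frac{4 \left(165 - 5556 \cdot \frac{13}{5} \left(-2\right) + 2 \cdot \frac{13}{5} \left(-2\right) \left(-8 + \frac{13}{5} \left(-2\right)\right)\right)}{\frac{13}{5} \left(-2\right) \left(8 - \frac{13}{5} \left(-2\right) + 2778\right)} = 482916 - \frac{4 \left(165 - 5556 \left(- \frac{26}{5}\right) + 2 \left(- \frac{26}{5}\right) \left(-8 - \frac{26}{5}\right)\right)}{\left(- \frac{26}{5}\right) \left(8 - - \frac{26}{5} + 2778\right)} = 482916 - 4 \left(- \frac{5}{26}\right) \frac{1}{8 + \frac{26}{5} + 2778} \left(165 + \frac{144456}{5} + 2 \left(- \frac{26}{5}\right) \left(- \frac{66}{5}\right)\right) = 482916 - 4 \left(- \frac{5}{26}\right) \frac{1}{\frac{13956}{5}} \left(165 + \frac{144456}{5} + \frac{3432}{25}\right) = 482916 - 4 \left(- \frac{5}{26}\right) \frac{5}{13956} \cdot \frac{729837}{25} = 482916 - - \frac{243279}{30238} = 482916 + \frac{243279}{30238} = \frac{14602657287}{30238}$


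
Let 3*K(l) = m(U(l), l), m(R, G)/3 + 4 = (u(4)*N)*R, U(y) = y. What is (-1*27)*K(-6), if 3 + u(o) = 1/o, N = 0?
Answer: 108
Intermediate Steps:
u(o) = -3 + 1/o
m(R, G) = -12 (m(R, G) = -12 + 3*(((-3 + 1/4)*0)*R) = -12 + 3*(((-3 + ¼)*0)*R) = -12 + 3*((-11/4*0)*R) = -12 + 3*(0*R) = -12 + 3*0 = -12 + 0 = -12)
K(l) = -4 (K(l) = (⅓)*(-12) = -4)
(-1*27)*K(-6) = -1*27*(-4) = -27*(-4) = 108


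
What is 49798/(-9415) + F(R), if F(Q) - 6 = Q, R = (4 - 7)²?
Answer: 13061/1345 ≈ 9.7108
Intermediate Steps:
R = 9 (R = (-3)² = 9)
F(Q) = 6 + Q
49798/(-9415) + F(R) = 49798/(-9415) + (6 + 9) = 49798*(-1/9415) + 15 = -7114/1345 + 15 = 13061/1345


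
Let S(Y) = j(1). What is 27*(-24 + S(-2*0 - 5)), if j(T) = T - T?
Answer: -648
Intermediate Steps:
j(T) = 0
S(Y) = 0
27*(-24 + S(-2*0 - 5)) = 27*(-24 + 0) = 27*(-24) = -648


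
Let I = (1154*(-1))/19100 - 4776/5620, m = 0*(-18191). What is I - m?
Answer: -2442677/2683550 ≈ -0.91024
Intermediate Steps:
m = 0
I = -2442677/2683550 (I = -1154*1/19100 - 4776*1/5620 = -577/9550 - 1194/1405 = -2442677/2683550 ≈ -0.91024)
I - m = -2442677/2683550 - 1*0 = -2442677/2683550 + 0 = -2442677/2683550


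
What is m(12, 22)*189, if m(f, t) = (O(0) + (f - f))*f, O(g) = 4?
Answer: 9072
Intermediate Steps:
m(f, t) = 4*f (m(f, t) = (4 + (f - f))*f = (4 + 0)*f = 4*f)
m(12, 22)*189 = (4*12)*189 = 48*189 = 9072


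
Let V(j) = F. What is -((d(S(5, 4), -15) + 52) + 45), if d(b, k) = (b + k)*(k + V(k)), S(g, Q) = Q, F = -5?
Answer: -317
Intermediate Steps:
V(j) = -5
d(b, k) = (-5 + k)*(b + k) (d(b, k) = (b + k)*(k - 5) = (b + k)*(-5 + k) = (-5 + k)*(b + k))
-((d(S(5, 4), -15) + 52) + 45) = -((((-15)² - 5*4 - 5*(-15) + 4*(-15)) + 52) + 45) = -(((225 - 20 + 75 - 60) + 52) + 45) = -((220 + 52) + 45) = -(272 + 45) = -1*317 = -317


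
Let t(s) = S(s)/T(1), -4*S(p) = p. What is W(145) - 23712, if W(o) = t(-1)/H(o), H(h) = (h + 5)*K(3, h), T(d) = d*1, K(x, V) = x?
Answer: -42681599/1800 ≈ -23712.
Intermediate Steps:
S(p) = -p/4
T(d) = d
t(s) = -s/4 (t(s) = -s/4/1 = -s/4*1 = -s/4)
H(h) = 15 + 3*h (H(h) = (h + 5)*3 = (5 + h)*3 = 15 + 3*h)
W(o) = 1/(4*(15 + 3*o)) (W(o) = (-¼*(-1))/(15 + 3*o) = 1/(4*(15 + 3*o)))
W(145) - 23712 = 1/(12*(5 + 145)) - 23712 = (1/12)/150 - 23712 = (1/12)*(1/150) - 23712 = 1/1800 - 23712 = -42681599/1800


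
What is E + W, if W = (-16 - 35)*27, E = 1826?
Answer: 449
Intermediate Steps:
W = -1377 (W = -51*27 = -1377)
E + W = 1826 - 1377 = 449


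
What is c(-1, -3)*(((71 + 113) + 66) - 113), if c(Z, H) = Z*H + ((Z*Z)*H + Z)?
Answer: -137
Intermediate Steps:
c(Z, H) = Z + H*Z + H*Z² (c(Z, H) = H*Z + (Z²*H + Z) = H*Z + (H*Z² + Z) = H*Z + (Z + H*Z²) = Z + H*Z + H*Z²)
c(-1, -3)*(((71 + 113) + 66) - 113) = (-(1 - 3 - 3*(-1)))*(((71 + 113) + 66) - 113) = (-(1 - 3 + 3))*((184 + 66) - 113) = (-1*1)*(250 - 113) = -1*137 = -137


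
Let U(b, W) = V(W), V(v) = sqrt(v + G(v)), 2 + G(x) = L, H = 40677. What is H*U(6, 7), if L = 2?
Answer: 40677*sqrt(7) ≈ 1.0762e+5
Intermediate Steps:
G(x) = 0 (G(x) = -2 + 2 = 0)
V(v) = sqrt(v) (V(v) = sqrt(v + 0) = sqrt(v))
U(b, W) = sqrt(W)
H*U(6, 7) = 40677*sqrt(7)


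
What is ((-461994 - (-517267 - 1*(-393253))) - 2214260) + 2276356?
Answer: -275884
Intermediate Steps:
((-461994 - (-517267 - 1*(-393253))) - 2214260) + 2276356 = ((-461994 - (-517267 + 393253)) - 2214260) + 2276356 = ((-461994 - 1*(-124014)) - 2214260) + 2276356 = ((-461994 + 124014) - 2214260) + 2276356 = (-337980 - 2214260) + 2276356 = -2552240 + 2276356 = -275884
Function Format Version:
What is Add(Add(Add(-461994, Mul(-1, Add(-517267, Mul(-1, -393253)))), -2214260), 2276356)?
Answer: -275884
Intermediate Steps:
Add(Add(Add(-461994, Mul(-1, Add(-517267, Mul(-1, -393253)))), -2214260), 2276356) = Add(Add(Add(-461994, Mul(-1, Add(-517267, 393253))), -2214260), 2276356) = Add(Add(Add(-461994, Mul(-1, -124014)), -2214260), 2276356) = Add(Add(Add(-461994, 124014), -2214260), 2276356) = Add(Add(-337980, -2214260), 2276356) = Add(-2552240, 2276356) = -275884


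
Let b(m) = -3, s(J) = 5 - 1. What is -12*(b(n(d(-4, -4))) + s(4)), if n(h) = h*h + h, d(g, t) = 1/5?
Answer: -12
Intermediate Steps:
d(g, t) = ⅕ (d(g, t) = 1*(⅕) = ⅕)
n(h) = h + h² (n(h) = h² + h = h + h²)
s(J) = 4
-12*(b(n(d(-4, -4))) + s(4)) = -12*(-3 + 4) = -12*1 = -12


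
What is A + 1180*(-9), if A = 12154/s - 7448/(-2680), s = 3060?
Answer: -217592831/20502 ≈ -10613.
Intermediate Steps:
A = 138409/20502 (A = 12154/3060 - 7448/(-2680) = 12154*(1/3060) - 7448*(-1/2680) = 6077/1530 + 931/335 = 138409/20502 ≈ 6.7510)
A + 1180*(-9) = 138409/20502 + 1180*(-9) = 138409/20502 - 10620 = -217592831/20502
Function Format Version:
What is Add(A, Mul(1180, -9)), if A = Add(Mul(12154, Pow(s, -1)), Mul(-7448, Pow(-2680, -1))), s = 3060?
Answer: Rational(-217592831, 20502) ≈ -10613.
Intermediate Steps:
A = Rational(138409, 20502) (A = Add(Mul(12154, Pow(3060, -1)), Mul(-7448, Pow(-2680, -1))) = Add(Mul(12154, Rational(1, 3060)), Mul(-7448, Rational(-1, 2680))) = Add(Rational(6077, 1530), Rational(931, 335)) = Rational(138409, 20502) ≈ 6.7510)
Add(A, Mul(1180, -9)) = Add(Rational(138409, 20502), Mul(1180, -9)) = Add(Rational(138409, 20502), -10620) = Rational(-217592831, 20502)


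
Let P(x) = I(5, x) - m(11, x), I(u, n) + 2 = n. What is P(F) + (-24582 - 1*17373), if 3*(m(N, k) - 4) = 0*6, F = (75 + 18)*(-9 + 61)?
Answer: -37125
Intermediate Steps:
F = 4836 (F = 93*52 = 4836)
m(N, k) = 4 (m(N, k) = 4 + (0*6)/3 = 4 + (1/3)*0 = 4 + 0 = 4)
I(u, n) = -2 + n
P(x) = -6 + x (P(x) = (-2 + x) - 1*4 = (-2 + x) - 4 = -6 + x)
P(F) + (-24582 - 1*17373) = (-6 + 4836) + (-24582 - 1*17373) = 4830 + (-24582 - 17373) = 4830 - 41955 = -37125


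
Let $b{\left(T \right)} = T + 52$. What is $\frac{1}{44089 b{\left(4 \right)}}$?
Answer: $\frac{1}{2468984} \approx 4.0502 \cdot 10^{-7}$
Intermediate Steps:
$b{\left(T \right)} = 52 + T$
$\frac{1}{44089 b{\left(4 \right)}} = \frac{1}{44089 \left(52 + 4\right)} = \frac{1}{44089 \cdot 56} = \frac{1}{44089} \cdot \frac{1}{56} = \frac{1}{2468984}$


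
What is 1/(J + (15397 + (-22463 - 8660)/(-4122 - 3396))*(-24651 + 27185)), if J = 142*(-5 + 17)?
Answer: 537/20958139237 ≈ 2.5623e-8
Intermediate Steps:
J = 1704 (J = 142*12 = 1704)
1/(J + (15397 + (-22463 - 8660)/(-4122 - 3396))*(-24651 + 27185)) = 1/(1704 + (15397 + (-22463 - 8660)/(-4122 - 3396))*(-24651 + 27185)) = 1/(1704 + (15397 - 31123/(-7518))*2534) = 1/(1704 + (15397 - 31123*(-1/7518))*2534) = 1/(1704 + (15397 + 31123/7518)*2534) = 1/(1704 + (115785769/7518)*2534) = 1/(1704 + 20957224189/537) = 1/(20958139237/537) = 537/20958139237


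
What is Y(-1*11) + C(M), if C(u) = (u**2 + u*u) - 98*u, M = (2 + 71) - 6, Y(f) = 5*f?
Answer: 2357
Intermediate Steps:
M = 67 (M = 73 - 6 = 67)
C(u) = -98*u + 2*u**2 (C(u) = (u**2 + u**2) - 98*u = 2*u**2 - 98*u = -98*u + 2*u**2)
Y(-1*11) + C(M) = 5*(-1*11) + 2*67*(-49 + 67) = 5*(-11) + 2*67*18 = -55 + 2412 = 2357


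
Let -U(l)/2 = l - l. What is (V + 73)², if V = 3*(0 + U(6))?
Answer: 5329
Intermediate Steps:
U(l) = 0 (U(l) = -2*(l - l) = -2*0 = 0)
V = 0 (V = 3*(0 + 0) = 3*0 = 0)
(V + 73)² = (0 + 73)² = 73² = 5329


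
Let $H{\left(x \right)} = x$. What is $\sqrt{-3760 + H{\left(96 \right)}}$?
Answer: $4 i \sqrt{229} \approx 60.531 i$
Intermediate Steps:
$\sqrt{-3760 + H{\left(96 \right)}} = \sqrt{-3760 + 96} = \sqrt{-3664} = 4 i \sqrt{229}$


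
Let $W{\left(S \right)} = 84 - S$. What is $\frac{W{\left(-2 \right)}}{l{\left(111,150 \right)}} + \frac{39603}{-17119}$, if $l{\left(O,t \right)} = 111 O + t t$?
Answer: $- \frac{25991393}{11247183} \approx -2.3109$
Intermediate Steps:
$l{\left(O,t \right)} = t^{2} + 111 O$ ($l{\left(O,t \right)} = 111 O + t^{2} = t^{2} + 111 O$)
$\frac{W{\left(-2 \right)}}{l{\left(111,150 \right)}} + \frac{39603}{-17119} = \frac{84 - -2}{150^{2} + 111 \cdot 111} + \frac{39603}{-17119} = \frac{84 + 2}{22500 + 12321} + 39603 \left(- \frac{1}{17119}\right) = \frac{86}{34821} - \frac{39603}{17119} = - \frac{25991393}{11247183}$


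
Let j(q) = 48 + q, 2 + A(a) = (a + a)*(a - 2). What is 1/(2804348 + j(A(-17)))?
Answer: 1/2805040 ≈ 3.5650e-7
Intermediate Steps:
A(a) = -2 + 2*a*(-2 + a) (A(a) = -2 + (a + a)*(a - 2) = -2 + (2*a)*(-2 + a) = -2 + 2*a*(-2 + a))
1/(2804348 + j(A(-17))) = 1/(2804348 + (48 + (-2 - 4*(-17) + 2*(-17)²))) = 1/(2804348 + (48 + (-2 + 68 + 2*289))) = 1/(2804348 + (48 + (-2 + 68 + 578))) = 1/(2804348 + (48 + 644)) = 1/(2804348 + 692) = 1/2805040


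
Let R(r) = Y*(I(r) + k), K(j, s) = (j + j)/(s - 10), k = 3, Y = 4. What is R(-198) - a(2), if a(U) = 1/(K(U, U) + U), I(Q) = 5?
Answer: 94/3 ≈ 31.333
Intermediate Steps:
K(j, s) = 2*j/(-10 + s) (K(j, s) = (2*j)/(-10 + s) = 2*j/(-10 + s))
R(r) = 32 (R(r) = 4*(5 + 3) = 4*8 = 32)
a(U) = 1/(U + 2*U/(-10 + U)) (a(U) = 1/(2*U/(-10 + U) + U) = 1/(U + 2*U/(-10 + U)))
R(-198) - a(2) = 32 - (-10 + 2)/(2*(-8 + 2)) = 32 - (-8)/(2*(-6)) = 32 - (-1)*(-8)/(2*6) = 32 - 1*⅔ = 32 - ⅔ = 94/3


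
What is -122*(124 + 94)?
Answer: -26596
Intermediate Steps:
-122*(124 + 94) = -122*218 = -26596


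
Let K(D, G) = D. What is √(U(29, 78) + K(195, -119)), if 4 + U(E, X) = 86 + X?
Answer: √355 ≈ 18.841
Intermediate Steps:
U(E, X) = 82 + X (U(E, X) = -4 + (86 + X) = 82 + X)
√(U(29, 78) + K(195, -119)) = √((82 + 78) + 195) = √(160 + 195) = √355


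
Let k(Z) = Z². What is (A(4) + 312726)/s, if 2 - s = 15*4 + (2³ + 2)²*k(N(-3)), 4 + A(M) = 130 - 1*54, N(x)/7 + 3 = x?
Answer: -156399/88229 ≈ -1.7726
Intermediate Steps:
N(x) = -21 + 7*x
A(M) = 72 (A(M) = -4 + (130 - 1*54) = -4 + (130 - 54) = -4 + 76 = 72)
s = -176458 (s = 2 - (15*4 + (2³ + 2)²*(-21 + 7*(-3))²) = 2 - (60 + (8 + 2)²*(-21 - 21)²) = 2 - (60 + 10²*(-42)²) = 2 - (60 + 100*1764) = 2 - (60 + 176400) = 2 - 1*176460 = 2 - 176460 = -176458)
(A(4) + 312726)/s = (72 + 312726)/(-176458) = 312798*(-1/176458) = -156399/88229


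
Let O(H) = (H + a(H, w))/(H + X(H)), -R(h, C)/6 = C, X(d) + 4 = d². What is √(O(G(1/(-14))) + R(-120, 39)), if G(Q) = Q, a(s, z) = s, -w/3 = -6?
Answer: I*√148616590/797 ≈ 15.296*I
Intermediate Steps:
w = 18 (w = -3*(-6) = 18)
X(d) = -4 + d²
R(h, C) = -6*C
O(H) = 2*H/(-4 + H + H²) (O(H) = (H + H)/(H + (-4 + H²)) = (2*H)/(-4 + H + H²) = 2*H/(-4 + H + H²))
√(O(G(1/(-14))) + R(-120, 39)) = √(2/(-14*(-4 + 1/(-14) + (1/(-14))²)) - 6*39) = √(2*(-1/14)/(-4 - 1/14 + (-1/14)²) - 234) = √(2*(-1/14)/(-4 - 1/14 + 1/196) - 234) = √(2*(-1/14)/(-797/196) - 234) = √(2*(-1/14)*(-196/797) - 234) = √(28/797 - 234) = √(-186470/797) = I*√148616590/797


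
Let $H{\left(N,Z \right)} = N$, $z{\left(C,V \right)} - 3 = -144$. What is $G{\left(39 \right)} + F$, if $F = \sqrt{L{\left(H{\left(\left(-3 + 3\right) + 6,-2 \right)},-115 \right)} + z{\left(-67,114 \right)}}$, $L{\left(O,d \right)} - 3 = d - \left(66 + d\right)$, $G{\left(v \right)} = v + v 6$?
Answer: $273 + 2 i \sqrt{51} \approx 273.0 + 14.283 i$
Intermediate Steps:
$z{\left(C,V \right)} = -141$ ($z{\left(C,V \right)} = 3 - 144 = -141$)
$G{\left(v \right)} = 7 v$ ($G{\left(v \right)} = v + 6 v = 7 v$)
$L{\left(O,d \right)} = -63$ ($L{\left(O,d \right)} = 3 + \left(d - \left(66 + d\right)\right) = 3 - 66 = -63$)
$F = 2 i \sqrt{51}$ ($F = \sqrt{-63 - 141} = \sqrt{-204} = 2 i \sqrt{51} \approx 14.283 i$)
$G{\left(39 \right)} + F = 7 \cdot 39 + 2 i \sqrt{51} = 273 + 2 i \sqrt{51}$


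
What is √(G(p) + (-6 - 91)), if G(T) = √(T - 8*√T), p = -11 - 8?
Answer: √(-97 + √(-19 - 8*I*√19)) ≈ 0.27962 - 9.6881*I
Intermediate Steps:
p = -19
√(G(p) + (-6 - 91)) = √(√(-19 - 8*I*√19) + (-6 - 91)) = √(√(-19 - 8*I*√19) - 97) = √(-97 + √(-19 - 8*I*√19))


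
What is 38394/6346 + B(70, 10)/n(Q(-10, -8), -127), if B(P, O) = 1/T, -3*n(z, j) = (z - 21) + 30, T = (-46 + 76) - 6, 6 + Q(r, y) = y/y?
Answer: 611131/101536 ≈ 6.0189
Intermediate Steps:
Q(r, y) = -5 (Q(r, y) = -6 + y/y = -6 + 1 = -5)
T = 24 (T = 30 - 6 = 24)
n(z, j) = -3 - z/3 (n(z, j) = -((z - 21) + 30)/3 = -((-21 + z) + 30)/3 = -(9 + z)/3 = -3 - z/3)
B(P, O) = 1/24
38394/6346 + B(70, 10)/n(Q(-10, -8), -127) = 38394/6346 + 1/(24*(-3 - ⅓*(-5))) = 38394*(1/6346) + 1/(24*(-3 + 5/3)) = 19197/3173 + 1/(24*(-4/3)) = 19197/3173 + (1/24)*(-¾) = 19197/3173 - 1/32 = 611131/101536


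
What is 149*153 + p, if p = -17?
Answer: 22780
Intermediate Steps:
149*153 + p = 149*153 - 17 = 22797 - 17 = 22780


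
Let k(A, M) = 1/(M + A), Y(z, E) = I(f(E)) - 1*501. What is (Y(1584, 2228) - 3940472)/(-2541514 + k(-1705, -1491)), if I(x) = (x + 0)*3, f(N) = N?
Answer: 12573987644/8122678745 ≈ 1.5480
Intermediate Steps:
I(x) = 3*x (I(x) = x*3 = 3*x)
Y(z, E) = -501 + 3*E (Y(z, E) = 3*E - 1*501 = 3*E - 501 = -501 + 3*E)
k(A, M) = 1/(A + M)
(Y(1584, 2228) - 3940472)/(-2541514 + k(-1705, -1491)) = ((-501 + 3*2228) - 3940472)/(-2541514 + 1/(-1705 - 1491)) = ((-501 + 6684) - 3940472)/(-2541514 + 1/(-3196)) = (6183 - 3940472)/(-2541514 - 1/3196) = -3934289/(-8122678745/3196) = -3934289*(-3196/8122678745) = 12573987644/8122678745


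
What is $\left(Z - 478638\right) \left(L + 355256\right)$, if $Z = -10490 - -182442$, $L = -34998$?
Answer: $-98218644988$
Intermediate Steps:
$Z = 171952$ ($Z = -10490 + 182442 = 171952$)
$\left(Z - 478638\right) \left(L + 355256\right) = \left(171952 - 478638\right) \left(-34998 + 355256\right) = \left(-306686\right) 320258 = -98218644988$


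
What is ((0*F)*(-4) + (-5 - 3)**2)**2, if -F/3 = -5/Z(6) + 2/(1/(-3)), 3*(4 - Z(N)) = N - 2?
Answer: 4096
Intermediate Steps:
Z(N) = 14/3 - N/3 (Z(N) = 4 - (N - 2)/3 = 4 - (-2 + N)/3 = 4 + (2/3 - N/3) = 14/3 - N/3)
F = 189/8 (F = -3*(-5/(14/3 - 1/3*6) + 2/(1/(-3))) = -3*(-5/(14/3 - 2) + 2/(-1/3)) = -3*(-5/8/3 + 2*(-3)) = -3*(-5*3/8 - 6) = -3*(-15/8 - 6) = -3*(-63/8) = 189/8 ≈ 23.625)
((0*F)*(-4) + (-5 - 3)**2)**2 = ((0*(189/8))*(-4) + (-5 - 3)**2)**2 = (0*(-4) + (-8)**2)**2 = (0 + 64)**2 = 64**2 = 4096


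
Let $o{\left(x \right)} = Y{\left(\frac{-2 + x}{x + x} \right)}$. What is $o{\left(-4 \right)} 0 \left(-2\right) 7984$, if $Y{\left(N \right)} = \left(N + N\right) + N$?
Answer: $0$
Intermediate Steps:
$Y{\left(N \right)} = 3 N$ ($Y{\left(N \right)} = 2 N + N = 3 N$)
$o{\left(x \right)} = \frac{3 \left(-2 + x\right)}{2 x}$ ($o{\left(x \right)} = 3 \frac{-2 + x}{x + x} = 3 \frac{-2 + x}{2 x} = \frac{3 \left(-2 + x\right)}{2 x}$)
$o{\left(-4 \right)} 0 \left(-2\right) 7984 = \left(\frac{3}{2} - \frac{3}{-4}\right) 0 \left(-2\right) 7984 = \left(\frac{3}{2} - - \frac{3}{4}\right) 0 \left(-2\right) 7984 = \left(\frac{3}{2} + \frac{3}{4}\right) 0 \left(-2\right) 7984 = \frac{9}{4} \cdot 0 \left(-2\right) 7984 = 0 \left(-2\right) 7984 = 0 \cdot 7984 = 0$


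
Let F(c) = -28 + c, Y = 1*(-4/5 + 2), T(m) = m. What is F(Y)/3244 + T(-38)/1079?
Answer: -380473/8750690 ≈ -0.043479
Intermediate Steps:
Y = 6/5 (Y = 1*(-4*1/5 + 2) = 1*(-4/5 + 2) = 1*(6/5) = 6/5 ≈ 1.2000)
F(Y)/3244 + T(-38)/1079 = (-28 + 6/5)/3244 - 38/1079 = -134/5*1/3244 - 38*1/1079 = -67/8110 - 38/1079 = -380473/8750690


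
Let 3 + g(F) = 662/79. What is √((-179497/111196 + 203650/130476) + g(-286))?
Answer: √109330648075612469277147/143270541798 ≈ 2.3079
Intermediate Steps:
g(F) = 425/79 (g(F) = -3 + 662/79 = 425/79)
√((-179497/111196 + 203650/130476) + g(-286)) = √((-179497/111196 + 203650/130476) + 425/79) = √((-179497*1/111196 + 203650*(1/130476)) + 425/79) = √((-179497/111196 + 101825/65238) + 425/79) = √(-193746293/3627102324 + 425/79) = √(1526212530553/286541083596) = √109330648075612469277147/143270541798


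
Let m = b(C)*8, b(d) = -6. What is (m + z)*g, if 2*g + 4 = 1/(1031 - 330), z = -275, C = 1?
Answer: 905369/1402 ≈ 645.77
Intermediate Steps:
m = -48 (m = -6*8 = -48)
g = -2803/1402 (g = -2 + 1/(2*(1031 - 330)) = -2 + (½)/701 = -2 + (½)*(1/701) = -2 + 1/1402 = -2803/1402 ≈ -1.9993)
(m + z)*g = (-48 - 275)*(-2803/1402) = -323*(-2803/1402) = 905369/1402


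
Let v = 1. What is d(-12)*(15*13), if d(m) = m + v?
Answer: -2145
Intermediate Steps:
d(m) = 1 + m (d(m) = m + 1 = 1 + m)
d(-12)*(15*13) = (1 - 12)*(15*13) = -11*195 = -2145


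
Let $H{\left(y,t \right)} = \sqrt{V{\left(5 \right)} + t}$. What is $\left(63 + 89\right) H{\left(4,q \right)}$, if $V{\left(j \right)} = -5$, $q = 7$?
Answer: $152 \sqrt{2} \approx 214.96$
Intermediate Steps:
$H{\left(y,t \right)} = \sqrt{-5 + t}$
$\left(63 + 89\right) H{\left(4,q \right)} = \left(63 + 89\right) \sqrt{-5 + 7} = 152 \sqrt{2}$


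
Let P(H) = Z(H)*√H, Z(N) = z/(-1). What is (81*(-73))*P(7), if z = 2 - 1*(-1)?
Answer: 17739*√7 ≈ 46933.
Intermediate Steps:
z = 3 (z = 2 + 1 = 3)
Z(N) = -3 (Z(N) = 3/(-1) = 3*(-1) = -3)
P(H) = -3*√H
(81*(-73))*P(7) = (81*(-73))*(-3*√7) = -(-17739)*√7 = 17739*√7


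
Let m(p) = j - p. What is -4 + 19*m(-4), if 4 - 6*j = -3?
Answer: 565/6 ≈ 94.167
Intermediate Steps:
j = 7/6 (j = ⅔ - ⅙*(-3) = ⅔ + ½ = 7/6 ≈ 1.1667)
m(p) = 7/6 - p
-4 + 19*m(-4) = -4 + 19*(7/6 - 1*(-4)) = -4 + 19*(7/6 + 4) = -4 + 19*(31/6) = -4 + 589/6 = 565/6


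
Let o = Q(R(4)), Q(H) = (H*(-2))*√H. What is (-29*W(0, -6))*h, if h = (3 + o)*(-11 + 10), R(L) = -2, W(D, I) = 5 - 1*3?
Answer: 174 + 232*I*√2 ≈ 174.0 + 328.1*I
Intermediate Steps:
W(D, I) = 2 (W(D, I) = 5 - 3 = 2)
Q(H) = -2*H^(3/2) (Q(H) = (-2*H)*√H = -2*H^(3/2))
o = 4*I*√2 (o = -(-4)*I*√2 = 4*I*√2 ≈ 5.6569*I)
h = -3 - 4*I*√2 (h = (3 + 4*I*√2)*(-11 + 10) = (3 + 4*I*√2)*(-1) = -3 - 4*I*√2 ≈ -3.0 - 5.6569*I)
(-29*W(0, -6))*h = (-29*2)*(-3 - 4*I*√2) = -58*(-3 - 4*I*√2) = 174 + 232*I*√2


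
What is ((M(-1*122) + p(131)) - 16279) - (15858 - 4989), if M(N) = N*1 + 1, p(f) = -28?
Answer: -27297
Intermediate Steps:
M(N) = 1 + N (M(N) = N + 1 = 1 + N)
((M(-1*122) + p(131)) - 16279) - (15858 - 4989) = (((1 - 1*122) - 28) - 16279) - (15858 - 4989) = (((1 - 122) - 28) - 16279) - 1*10869 = ((-121 - 28) - 16279) - 10869 = (-149 - 16279) - 10869 = -16428 - 10869 = -27297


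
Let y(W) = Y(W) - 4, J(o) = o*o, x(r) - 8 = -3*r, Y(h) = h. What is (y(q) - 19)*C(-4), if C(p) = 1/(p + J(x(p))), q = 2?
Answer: -7/132 ≈ -0.053030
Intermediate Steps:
x(r) = 8 - 3*r
J(o) = o²
y(W) = -4 + W (y(W) = W - 4 = -4 + W)
C(p) = 1/(p + (8 - 3*p)²)
(y(q) - 19)*C(-4) = ((-4 + 2) - 19)/(-4 + (-8 + 3*(-4))²) = (-2 - 19)/(-4 + (-8 - 12)²) = -21/(-4 + (-20)²) = -21/(-4 + 400) = -21/396 = -21*1/396 = -7/132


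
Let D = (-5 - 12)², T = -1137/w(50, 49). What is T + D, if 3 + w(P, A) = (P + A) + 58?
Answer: 43369/154 ≈ 281.62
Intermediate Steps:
w(P, A) = 55 + A + P (w(P, A) = -3 + ((P + A) + 58) = -3 + ((A + P) + 58) = -3 + (58 + A + P) = 55 + A + P)
T = -1137/154 (T = -1137/(55 + 49 + 50) = -1137/154 ≈ -7.3831)
D = 289 (D = (-17)² = 289)
T + D = -1137/154 + 289 = 43369/154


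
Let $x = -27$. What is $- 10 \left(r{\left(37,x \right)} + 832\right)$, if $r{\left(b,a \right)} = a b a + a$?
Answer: $-277780$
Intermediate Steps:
$r{\left(b,a \right)} = a + b a^{2}$ ($r{\left(b,a \right)} = b a^{2} + a = a + b a^{2}$)
$- 10 \left(r{\left(37,x \right)} + 832\right) = - 10 \left(- 27 \left(1 - 999\right) + 832\right) = - 10 \left(\left(-27\right) \left(-998\right) + 832\right) = - 10 \left(26946 + 832\right) = \left(-10\right) 27778 = -277780$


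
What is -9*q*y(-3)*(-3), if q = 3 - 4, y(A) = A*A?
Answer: -243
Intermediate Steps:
y(A) = A²
q = -1
-9*q*y(-3)*(-3) = -(-9)*(-3)²*(-3) = -(-9)*9*(-3) = -9*(-9)*(-3) = 81*(-3) = -243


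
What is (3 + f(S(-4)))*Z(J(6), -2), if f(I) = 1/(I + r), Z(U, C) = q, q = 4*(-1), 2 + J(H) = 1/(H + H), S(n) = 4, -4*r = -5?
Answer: -268/21 ≈ -12.762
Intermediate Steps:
r = 5/4 (r = -1/4*(-5) = 5/4 ≈ 1.2500)
J(H) = -2 + 1/(2*H) (J(H) = -2 + 1/(H + H) = -2 + 1/(2*H))
q = -4
Z(U, C) = -4
f(I) = 1/(5/4 + I) (f(I) = 1/(I + 5/4) = 1/(5/4 + I))
(3 + f(S(-4)))*Z(J(6), -2) = (3 + 4/(5 + 4*4))*(-4) = (3 + 4/(5 + 16))*(-4) = (3 + 4/21)*(-4) = (67/21)*(-4) = -268/21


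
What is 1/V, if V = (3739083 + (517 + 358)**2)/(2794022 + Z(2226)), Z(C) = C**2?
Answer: 3874549/2252354 ≈ 1.7202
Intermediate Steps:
V = 2252354/3874549 (V = (3739083 + (517 + 358)**2)/(2794022 + 2226**2) = (3739083 + 875**2)/(2794022 + 4955076) = (3739083 + 765625)/7749098 = 4504708*(1/7749098) = 2252354/3874549 ≈ 0.58132)
1/V = 1/(2252354/3874549) = 3874549/2252354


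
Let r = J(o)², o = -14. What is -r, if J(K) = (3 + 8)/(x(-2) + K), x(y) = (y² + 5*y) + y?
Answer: -¼ ≈ -0.25000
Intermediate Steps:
x(y) = y² + 6*y
J(K) = 11/(-8 + K) (J(K) = (3 + 8)/(-2*(6 - 2) + K) = 11/(-2*4 + K) = 11/(-8 + K))
r = ¼ (r = (11/(-8 - 14))² = (11/(-22))² = (11*(-1/22))² = (-½)² = ¼ ≈ 0.25000)
-r = -1*¼ = -¼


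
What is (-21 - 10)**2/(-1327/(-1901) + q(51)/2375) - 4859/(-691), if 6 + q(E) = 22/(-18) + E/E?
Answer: 27120271770796/19526394779 ≈ 1388.9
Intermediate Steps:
q(E) = -56/9 (q(E) = -6 + (22/(-18) + E/E) = -6 + (22*(-1/18) + 1) = -6 + (-11/9 + 1) = -6 - 2/9 = -56/9)
(-21 - 10)**2/(-1327/(-1901) + q(51)/2375) - 4859/(-691) = (-21 - 10)**2/(-1327/(-1901) - 56/9/2375) - 4859/(-691) = (-31)**2/(-1327*(-1/1901) - 56/9*1/2375) - 4859*(-1/691) = 961/(1327/1901 - 56/21375) + 4859/691 = 961/(28258169/40633875) + 4859/691 = 961*(40633875/28258169) + 4859/691 = 39049153875/28258169 + 4859/691 = 27120271770796/19526394779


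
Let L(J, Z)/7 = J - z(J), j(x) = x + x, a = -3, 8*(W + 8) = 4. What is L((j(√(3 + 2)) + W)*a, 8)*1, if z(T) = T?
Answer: 0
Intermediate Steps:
W = -15/2 (W = -8 + (⅛)*4 = -8 + ½ = -15/2 ≈ -7.5000)
j(x) = 2*x
L(J, Z) = 0 (L(J, Z) = 7*(J - J) = 7*0 = 0)
L((j(√(3 + 2)) + W)*a, 8)*1 = 0*1 = 0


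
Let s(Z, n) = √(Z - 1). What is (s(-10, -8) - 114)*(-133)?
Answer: 15162 - 133*I*√11 ≈ 15162.0 - 441.11*I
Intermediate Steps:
s(Z, n) = √(-1 + Z)
(s(-10, -8) - 114)*(-133) = (√(-1 - 10) - 114)*(-133) = (√(-11) - 114)*(-133) = (I*√11 - 114)*(-133) = (-114 + I*√11)*(-133) = 15162 - 133*I*√11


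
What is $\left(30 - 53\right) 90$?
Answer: $-2070$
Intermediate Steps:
$\left(30 - 53\right) 90 = \left(-23\right) 90 = -2070$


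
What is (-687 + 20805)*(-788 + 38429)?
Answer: 757261638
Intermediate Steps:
(-687 + 20805)*(-788 + 38429) = 20118*37641 = 757261638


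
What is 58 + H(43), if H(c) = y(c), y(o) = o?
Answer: 101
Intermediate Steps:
H(c) = c
58 + H(43) = 58 + 43 = 101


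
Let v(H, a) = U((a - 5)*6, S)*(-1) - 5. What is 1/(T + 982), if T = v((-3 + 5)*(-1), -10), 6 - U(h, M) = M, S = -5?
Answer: 1/966 ≈ 0.0010352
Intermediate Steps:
U(h, M) = 6 - M
v(H, a) = -16 (v(H, a) = (6 - 1*(-5))*(-1) - 5 = (6 + 5)*(-1) - 5 = 11*(-1) - 5 = -11 - 5 = -16)
T = -16
1/(T + 982) = 1/(-16 + 982) = 1/966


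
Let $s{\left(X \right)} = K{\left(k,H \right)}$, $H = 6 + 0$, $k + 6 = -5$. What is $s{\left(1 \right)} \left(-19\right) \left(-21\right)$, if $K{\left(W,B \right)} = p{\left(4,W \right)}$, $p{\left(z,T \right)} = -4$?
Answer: $-1596$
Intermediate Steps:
$k = -11$ ($k = -6 - 5 = -11$)
$H = 6$
$K{\left(W,B \right)} = -4$
$s{\left(X \right)} = -4$
$s{\left(1 \right)} \left(-19\right) \left(-21\right) = \left(-4\right) \left(-19\right) \left(-21\right) = 76 \left(-21\right) = -1596$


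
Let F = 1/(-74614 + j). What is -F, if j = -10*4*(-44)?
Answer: 1/72854 ≈ 1.3726e-5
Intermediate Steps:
j = 1760 (j = -40*(-44) = 1760)
F = -1/72854 (F = 1/(-74614 + 1760) = 1/(-72854) = -1/72854 ≈ -1.3726e-5)
-F = -1*(-1/72854) = 1/72854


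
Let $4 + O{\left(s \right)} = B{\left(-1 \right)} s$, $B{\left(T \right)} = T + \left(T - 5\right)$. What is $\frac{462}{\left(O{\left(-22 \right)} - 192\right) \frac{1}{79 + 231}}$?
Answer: $-3410$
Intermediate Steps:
$B{\left(T \right)} = -5 + 2 T$ ($B{\left(T \right)} = T + \left(T - 5\right) = T + \left(-5 + T\right) = -5 + 2 T$)
$O{\left(s \right)} = -4 - 7 s$ ($O{\left(s \right)} = -4 + \left(-5 + 2 \left(-1\right)\right) s = -4 + \left(-5 - 2\right) s = -4 - 7 s$)
$\frac{462}{\left(O{\left(-22 \right)} - 192\right) \frac{1}{79 + 231}} = \frac{462}{\left(\left(-4 - -154\right) - 192\right) \frac{1}{79 + 231}} = \frac{462}{\left(\left(-4 + 154\right) - 192\right) \frac{1}{310}} = \frac{462}{\left(150 - 192\right) \frac{1}{310}} = \frac{462}{\left(-42\right) \frac{1}{310}} = \frac{462}{- \frac{21}{155}} = 462 \left(- \frac{155}{21}\right) = -3410$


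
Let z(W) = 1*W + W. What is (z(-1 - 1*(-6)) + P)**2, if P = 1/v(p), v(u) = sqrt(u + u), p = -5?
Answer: (100 - I*sqrt(10))**2/100 ≈ 99.9 - 6.3246*I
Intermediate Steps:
z(W) = 2*W (z(W) = W + W = 2*W)
v(u) = sqrt(2)*sqrt(u) (v(u) = sqrt(2*u) = sqrt(2)*sqrt(u))
P = -I*sqrt(10)/10 (P = 1/(sqrt(2)*sqrt(-5)) = 1/(sqrt(2)*(I*sqrt(5))) = 1/(I*sqrt(10)) = -I*sqrt(10)/10 ≈ -0.31623*I)
(z(-1 - 1*(-6)) + P)**2 = (2*(-1 - 1*(-6)) - I*sqrt(10)/10)**2 = (2*(-1 + 6) - I*sqrt(10)/10)**2 = (2*5 - I*sqrt(10)/10)**2 = (10 - I*sqrt(10)/10)**2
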